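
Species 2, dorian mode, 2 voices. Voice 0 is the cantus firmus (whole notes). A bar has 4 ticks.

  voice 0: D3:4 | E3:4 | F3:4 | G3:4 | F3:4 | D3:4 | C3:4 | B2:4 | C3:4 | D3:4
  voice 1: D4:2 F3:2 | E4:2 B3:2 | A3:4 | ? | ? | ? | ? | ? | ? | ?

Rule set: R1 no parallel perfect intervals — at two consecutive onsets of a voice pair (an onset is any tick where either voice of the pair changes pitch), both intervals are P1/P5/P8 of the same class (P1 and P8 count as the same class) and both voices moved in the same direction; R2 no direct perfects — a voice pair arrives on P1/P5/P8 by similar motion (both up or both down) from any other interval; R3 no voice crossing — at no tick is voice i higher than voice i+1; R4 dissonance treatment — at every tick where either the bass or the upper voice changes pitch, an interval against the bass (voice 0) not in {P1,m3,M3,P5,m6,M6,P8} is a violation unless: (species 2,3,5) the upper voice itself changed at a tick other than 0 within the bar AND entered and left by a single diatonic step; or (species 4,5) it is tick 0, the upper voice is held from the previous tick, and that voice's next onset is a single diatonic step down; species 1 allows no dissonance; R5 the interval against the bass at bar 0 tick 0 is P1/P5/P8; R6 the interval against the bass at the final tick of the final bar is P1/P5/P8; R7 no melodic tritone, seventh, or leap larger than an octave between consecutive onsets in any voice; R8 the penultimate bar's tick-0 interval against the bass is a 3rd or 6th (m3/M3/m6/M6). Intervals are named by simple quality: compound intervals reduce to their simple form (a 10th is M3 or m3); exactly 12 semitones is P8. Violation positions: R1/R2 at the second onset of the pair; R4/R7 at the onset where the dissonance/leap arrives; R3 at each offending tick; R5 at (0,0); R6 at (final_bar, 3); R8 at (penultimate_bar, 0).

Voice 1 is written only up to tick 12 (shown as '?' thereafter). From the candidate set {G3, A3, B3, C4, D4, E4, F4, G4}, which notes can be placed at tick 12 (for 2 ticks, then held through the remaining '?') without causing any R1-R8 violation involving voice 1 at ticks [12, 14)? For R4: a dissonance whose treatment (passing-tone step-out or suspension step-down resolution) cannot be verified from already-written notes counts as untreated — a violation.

G3: legal
A3: violates R4
B3: legal
C4: violates R4
D4: violates R2
E4: legal
F4: violates R4
G4: violates R2,R7

{B3, E4, G3}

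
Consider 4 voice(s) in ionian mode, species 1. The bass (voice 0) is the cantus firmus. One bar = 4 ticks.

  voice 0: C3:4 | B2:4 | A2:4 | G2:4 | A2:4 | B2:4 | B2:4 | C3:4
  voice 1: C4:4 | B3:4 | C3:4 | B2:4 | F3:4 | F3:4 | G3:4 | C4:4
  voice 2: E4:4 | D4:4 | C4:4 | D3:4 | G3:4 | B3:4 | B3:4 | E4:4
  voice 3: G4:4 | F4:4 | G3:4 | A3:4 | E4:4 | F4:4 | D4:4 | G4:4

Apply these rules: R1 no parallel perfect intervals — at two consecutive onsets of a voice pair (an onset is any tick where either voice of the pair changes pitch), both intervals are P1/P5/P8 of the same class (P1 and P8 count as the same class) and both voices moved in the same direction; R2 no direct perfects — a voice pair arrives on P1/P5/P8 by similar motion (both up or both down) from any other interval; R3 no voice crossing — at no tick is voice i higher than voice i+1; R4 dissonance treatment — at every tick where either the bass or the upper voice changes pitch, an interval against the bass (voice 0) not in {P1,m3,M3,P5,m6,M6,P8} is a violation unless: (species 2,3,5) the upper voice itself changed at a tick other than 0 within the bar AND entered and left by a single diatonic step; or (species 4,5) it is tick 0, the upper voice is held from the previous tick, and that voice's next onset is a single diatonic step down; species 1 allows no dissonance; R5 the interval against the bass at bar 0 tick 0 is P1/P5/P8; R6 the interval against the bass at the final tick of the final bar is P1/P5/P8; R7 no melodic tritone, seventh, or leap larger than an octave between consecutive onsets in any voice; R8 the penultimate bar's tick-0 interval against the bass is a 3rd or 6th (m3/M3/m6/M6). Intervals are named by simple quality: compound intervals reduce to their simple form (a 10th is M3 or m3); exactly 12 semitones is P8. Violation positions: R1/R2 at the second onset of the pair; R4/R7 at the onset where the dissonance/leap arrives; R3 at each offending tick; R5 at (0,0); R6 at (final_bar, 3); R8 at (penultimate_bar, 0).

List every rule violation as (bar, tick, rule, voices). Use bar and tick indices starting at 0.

(0, 0, R5, (0, 2))
(1, 0, R1, (0, 1))
(1, 0, R4, (0, 3))
(2, 0, R2, (1, 2))
(2, 0, R2, (1, 3))
(2, 0, R3, (2, 3))
(2, 0, R4, (0, 3))
(2, 0, R7, (1,))
(2, 0, R7, (3,))
(2, 1, R3, (2, 3))
(2, 2, R3, (2, 3))
(2, 3, R3, (2, 3))
(3, 0, R2, (0, 2))
(3, 0, R4, (0, 3))
(3, 0, R7, (2,))
(4, 0, R2, (0, 3))
(4, 0, R4, (0, 2))
(4, 0, R7, (1,))
(5, 0, R2, (0, 2))
(5, 0, R4, (0, 1))
(5, 0, R4, (0, 3))
(6, 0, R8, (0, 2))
(7, 0, R1, (1, 3))
(7, 0, R2, (0, 1))
(7, 0, R2, (0, 3))
(7, 3, R6, (0, 2))

bar 0: v0=C3 v1=C4 v2=E4 v3=G4 downbeat P5
bar 1: v0=B2 v1=B3 v2=D4 v3=F4 downbeat TT
bar 2: v0=A2 v1=C3 v2=C4 v3=G3 downbeat m7
bar 3: v0=G2 v1=B2 v2=D3 v3=A3 downbeat M2
bar 4: v0=A2 v1=F3 v2=G3 v3=E4 downbeat P5
bar 5: v0=B2 v1=F3 v2=B3 v3=F4 downbeat TT
bar 6: v0=B2 v1=G3 v2=B3 v3=D4 downbeat m3
bar 7: v0=C3 v1=C4 v2=E4 v3=G4 downbeat P5
  -> R5 @ bar 0 tick 0 v(0, 2): opens on M3
  -> R1 @ bar 1 tick 0 v(0, 1): C3/C4 P8 -> B2/B3 P8 similar
  -> R4 @ bar 1 tick 0 v(0, 3): B2/F4 TT untreated
  -> R2 @ bar 2 tick 0 v(1, 2): B3/D4 m3 -> C3/C4 P8 similar
  -> R2 @ bar 2 tick 0 v(1, 3): B3/F4 TT -> C3/G3 P5 similar
  -> R3 @ bar 2 tick 0 v(2, 3): C4 above G3
  -> R4 @ bar 2 tick 0 v(0, 3): A2/G3 m7 untreated
  -> R7 @ bar 2 tick 0 v(1,): B3->C3 leap 11st
  -> R7 @ bar 2 tick 0 v(3,): F4->G3 leap 10st
  -> R3 @ bar 2 tick 1 v(2, 3): C4 above G3
  -> R3 @ bar 2 tick 2 v(2, 3): C4 above G3
  -> R3 @ bar 2 tick 3 v(2, 3): C4 above G3
  -> R2 @ bar 3 tick 0 v(0, 2): A2/C4 m3 -> G2/D3 P5 similar
  -> R4 @ bar 3 tick 0 v(0, 3): G2/A3 M2 untreated
  -> R7 @ bar 3 tick 0 v(2,): C4->D3 leap 10st
  -> R2 @ bar 4 tick 0 v(0, 3): G2/A3 M2 -> A2/E4 P5 similar
  -> R4 @ bar 4 tick 0 v(0, 2): A2/G3 m7 untreated
  -> R7 @ bar 4 tick 0 v(1,): B2->F3 leap 6st
  -> R2 @ bar 5 tick 0 v(0, 2): A2/G3 m7 -> B2/B3 P8 similar
  -> R4 @ bar 5 tick 0 v(0, 1): B2/F3 TT untreated
  -> R4 @ bar 5 tick 0 v(0, 3): B2/F4 TT untreated
  -> R8 @ bar 6 tick 0 v(0, 2): penult P8 not 3rd/6th
  -> R1 @ bar 7 tick 0 v(1, 3): G3/D4 P5 -> C4/G4 P5 similar
  -> R2 @ bar 7 tick 0 v(0, 1): B2/G3 m6 -> C3/C4 P8 similar
  -> R2 @ bar 7 tick 0 v(0, 3): B2/D4 m3 -> C3/G4 P5 similar
  -> R6 @ bar 7 tick 3 v(0, 2): closes on M3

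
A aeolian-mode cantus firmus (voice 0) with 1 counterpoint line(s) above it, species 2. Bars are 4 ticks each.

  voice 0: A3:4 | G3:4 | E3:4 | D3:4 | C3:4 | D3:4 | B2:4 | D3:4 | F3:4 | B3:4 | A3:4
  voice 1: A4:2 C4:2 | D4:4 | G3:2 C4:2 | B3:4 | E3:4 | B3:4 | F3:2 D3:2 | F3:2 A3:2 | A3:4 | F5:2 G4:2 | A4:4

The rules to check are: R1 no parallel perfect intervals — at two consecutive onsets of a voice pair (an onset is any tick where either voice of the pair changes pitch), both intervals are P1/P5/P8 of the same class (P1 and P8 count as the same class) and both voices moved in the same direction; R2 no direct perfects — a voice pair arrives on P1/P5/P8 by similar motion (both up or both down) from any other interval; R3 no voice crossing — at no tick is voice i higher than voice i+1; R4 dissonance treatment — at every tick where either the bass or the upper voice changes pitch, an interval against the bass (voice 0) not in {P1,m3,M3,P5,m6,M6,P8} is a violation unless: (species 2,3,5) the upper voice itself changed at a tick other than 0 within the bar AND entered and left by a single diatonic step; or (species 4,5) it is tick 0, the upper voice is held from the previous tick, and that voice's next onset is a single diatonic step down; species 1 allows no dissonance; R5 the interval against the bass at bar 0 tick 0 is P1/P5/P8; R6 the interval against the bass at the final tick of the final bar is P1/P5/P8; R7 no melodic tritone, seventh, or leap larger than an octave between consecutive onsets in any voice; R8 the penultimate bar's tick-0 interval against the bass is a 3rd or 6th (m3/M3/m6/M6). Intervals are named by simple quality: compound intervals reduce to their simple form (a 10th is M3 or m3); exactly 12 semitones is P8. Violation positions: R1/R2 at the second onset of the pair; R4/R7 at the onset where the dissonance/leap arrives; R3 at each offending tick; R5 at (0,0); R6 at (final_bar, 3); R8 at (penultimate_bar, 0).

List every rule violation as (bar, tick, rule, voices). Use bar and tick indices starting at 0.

(6, 0, R4, (0, 1))
(6, 0, R7, (1,))
(9, 0, R4, (0, 1))
(9, 0, R7, (0,))
(9, 0, R7, (1,))
(9, 0, R8, (0, 1))
(9, 2, R7, (1,))

bar 0: v0=A3 v1=A4 downbeat P8
bar 1: v0=G3 v1=D4 downbeat P5
bar 2: v0=E3 v1=G3 downbeat m3
bar 3: v0=D3 v1=B3 downbeat M6
bar 4: v0=C3 v1=E3 downbeat M3
bar 5: v0=D3 v1=B3 downbeat M6
bar 6: v0=B2 v1=F3 downbeat TT
bar 7: v0=D3 v1=F3 downbeat m3
bar 8: v0=F3 v1=A3 downbeat M3
bar 9: v0=B3 v1=F5 downbeat TT
bar 10: v0=A3 v1=A4 downbeat P8
  -> R4 @ bar 6 tick 0 v(0, 1): B2/F3 TT untreated
  -> R7 @ bar 6 tick 0 v(1,): B3->F3 leap 6st
  -> R4 @ bar 9 tick 0 v(0, 1): B3/F5 TT untreated
  -> R7 @ bar 9 tick 0 v(0,): F3->B3 leap 6st
  -> R7 @ bar 9 tick 0 v(1,): A3->F5 leap 20st
  -> R8 @ bar 9 tick 0 v(0, 1): penult TT not 3rd/6th
  -> R7 @ bar 9 tick 2 v(1,): F5->G4 leap 10st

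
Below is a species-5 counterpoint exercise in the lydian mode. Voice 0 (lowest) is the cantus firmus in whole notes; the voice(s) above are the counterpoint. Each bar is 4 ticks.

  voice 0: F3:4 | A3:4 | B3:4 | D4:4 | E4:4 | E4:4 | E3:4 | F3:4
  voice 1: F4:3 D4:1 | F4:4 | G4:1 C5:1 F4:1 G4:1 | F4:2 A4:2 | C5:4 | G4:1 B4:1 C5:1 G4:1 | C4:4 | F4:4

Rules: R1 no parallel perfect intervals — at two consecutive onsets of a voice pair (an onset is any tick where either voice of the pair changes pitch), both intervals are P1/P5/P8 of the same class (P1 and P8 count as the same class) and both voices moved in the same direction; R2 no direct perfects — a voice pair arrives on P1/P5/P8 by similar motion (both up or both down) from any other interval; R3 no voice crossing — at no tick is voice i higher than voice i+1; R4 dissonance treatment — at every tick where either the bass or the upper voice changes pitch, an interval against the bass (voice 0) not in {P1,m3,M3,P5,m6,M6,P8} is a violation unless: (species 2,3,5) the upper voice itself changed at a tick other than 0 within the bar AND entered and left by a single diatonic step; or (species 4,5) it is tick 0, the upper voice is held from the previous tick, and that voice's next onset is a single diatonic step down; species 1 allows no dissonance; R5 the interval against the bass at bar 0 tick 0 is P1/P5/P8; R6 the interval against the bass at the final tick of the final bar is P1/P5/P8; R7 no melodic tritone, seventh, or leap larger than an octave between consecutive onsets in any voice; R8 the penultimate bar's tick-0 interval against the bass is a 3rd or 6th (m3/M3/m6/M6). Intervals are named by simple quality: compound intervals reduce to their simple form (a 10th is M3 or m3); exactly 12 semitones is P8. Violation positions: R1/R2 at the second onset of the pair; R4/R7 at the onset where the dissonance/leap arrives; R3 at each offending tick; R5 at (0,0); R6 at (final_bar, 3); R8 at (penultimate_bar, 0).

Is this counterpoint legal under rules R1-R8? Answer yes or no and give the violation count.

bar 0: v0=F3 v1=F4 (P8)
bar 1: v0=A3 v1=F4 (m6)
bar 2: v0=B3 v1=G4 (m6)
bar 3: v0=D4 v1=F4 (m3)
bar 4: v0=E4 v1=C5 (m6)
bar 5: v0=E4 v1=G4 (m3)
bar 6: v0=E3 v1=C4 (m6)
bar 7: v0=F3 v1=F4 (P8)
  R4 @ bar2.1: B3/C5 m2 untreated
  R4 @ bar2.2: B3/F4 TT untreated
  R2 @ bar7.0: E3/C4 m6 -> F3/F4 P8 similar

No (3 violations)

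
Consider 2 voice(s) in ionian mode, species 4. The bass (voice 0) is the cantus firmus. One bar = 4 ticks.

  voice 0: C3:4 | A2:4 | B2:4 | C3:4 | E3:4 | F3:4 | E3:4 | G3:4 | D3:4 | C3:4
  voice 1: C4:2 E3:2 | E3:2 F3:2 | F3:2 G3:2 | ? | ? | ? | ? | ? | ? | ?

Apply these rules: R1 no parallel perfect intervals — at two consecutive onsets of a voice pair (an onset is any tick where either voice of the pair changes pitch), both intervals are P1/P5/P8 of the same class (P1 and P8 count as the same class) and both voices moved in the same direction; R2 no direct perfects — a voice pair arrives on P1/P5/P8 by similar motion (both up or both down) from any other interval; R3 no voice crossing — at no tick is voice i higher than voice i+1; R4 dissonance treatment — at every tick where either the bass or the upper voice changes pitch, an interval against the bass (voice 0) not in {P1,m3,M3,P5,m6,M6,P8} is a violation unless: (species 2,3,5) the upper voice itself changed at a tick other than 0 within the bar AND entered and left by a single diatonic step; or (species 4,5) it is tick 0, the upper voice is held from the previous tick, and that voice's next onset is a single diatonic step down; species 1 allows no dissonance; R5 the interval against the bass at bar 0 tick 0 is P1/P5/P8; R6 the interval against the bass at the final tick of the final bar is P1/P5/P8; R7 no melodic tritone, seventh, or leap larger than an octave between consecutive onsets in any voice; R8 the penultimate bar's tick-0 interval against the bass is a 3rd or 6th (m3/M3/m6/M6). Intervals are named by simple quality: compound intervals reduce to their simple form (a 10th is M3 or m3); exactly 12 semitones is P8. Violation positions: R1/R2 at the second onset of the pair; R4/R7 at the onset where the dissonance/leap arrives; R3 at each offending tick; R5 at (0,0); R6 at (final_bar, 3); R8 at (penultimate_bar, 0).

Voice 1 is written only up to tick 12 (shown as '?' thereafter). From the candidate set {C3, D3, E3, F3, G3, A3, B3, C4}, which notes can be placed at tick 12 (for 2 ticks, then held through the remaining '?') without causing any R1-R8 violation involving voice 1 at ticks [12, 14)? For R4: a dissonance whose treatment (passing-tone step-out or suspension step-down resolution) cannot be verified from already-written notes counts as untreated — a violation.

{A3, C3, E3, G3}

C3: legal
D3: violates R4
E3: legal
F3: violates R4
G3: legal
A3: legal
B3: violates R4
C4: violates R2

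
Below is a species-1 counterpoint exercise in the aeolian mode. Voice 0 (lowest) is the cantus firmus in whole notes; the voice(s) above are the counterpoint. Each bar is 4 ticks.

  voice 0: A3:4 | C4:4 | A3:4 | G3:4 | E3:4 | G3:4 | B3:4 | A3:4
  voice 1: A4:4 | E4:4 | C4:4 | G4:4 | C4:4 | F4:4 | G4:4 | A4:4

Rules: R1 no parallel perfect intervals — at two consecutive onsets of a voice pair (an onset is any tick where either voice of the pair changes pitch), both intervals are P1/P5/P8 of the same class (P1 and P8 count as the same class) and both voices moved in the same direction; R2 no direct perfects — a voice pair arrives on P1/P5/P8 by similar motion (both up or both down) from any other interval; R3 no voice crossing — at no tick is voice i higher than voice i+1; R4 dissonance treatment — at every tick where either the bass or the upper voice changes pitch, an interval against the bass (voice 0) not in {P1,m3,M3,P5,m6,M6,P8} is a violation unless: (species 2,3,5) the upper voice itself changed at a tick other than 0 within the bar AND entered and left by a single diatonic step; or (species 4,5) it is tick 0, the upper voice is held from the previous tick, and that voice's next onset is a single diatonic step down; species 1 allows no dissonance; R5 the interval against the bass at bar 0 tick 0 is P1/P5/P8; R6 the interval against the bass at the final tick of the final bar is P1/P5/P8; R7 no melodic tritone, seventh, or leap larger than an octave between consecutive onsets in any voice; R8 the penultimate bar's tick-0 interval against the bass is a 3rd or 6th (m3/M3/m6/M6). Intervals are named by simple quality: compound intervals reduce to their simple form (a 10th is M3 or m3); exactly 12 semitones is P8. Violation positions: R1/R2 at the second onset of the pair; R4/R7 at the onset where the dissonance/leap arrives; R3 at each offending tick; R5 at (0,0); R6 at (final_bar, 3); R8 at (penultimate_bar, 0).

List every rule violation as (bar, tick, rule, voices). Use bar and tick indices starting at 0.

(5, 0, R4, (0, 1))

bar 0: v0=A3 v1=A4 downbeat P8
bar 1: v0=C4 v1=E4 downbeat M3
bar 2: v0=A3 v1=C4 downbeat m3
bar 3: v0=G3 v1=G4 downbeat P8
bar 4: v0=E3 v1=C4 downbeat m6
bar 5: v0=G3 v1=F4 downbeat m7
bar 6: v0=B3 v1=G4 downbeat m6
bar 7: v0=A3 v1=A4 downbeat P8
  -> R4 @ bar 5 tick 0 v(0, 1): G3/F4 m7 untreated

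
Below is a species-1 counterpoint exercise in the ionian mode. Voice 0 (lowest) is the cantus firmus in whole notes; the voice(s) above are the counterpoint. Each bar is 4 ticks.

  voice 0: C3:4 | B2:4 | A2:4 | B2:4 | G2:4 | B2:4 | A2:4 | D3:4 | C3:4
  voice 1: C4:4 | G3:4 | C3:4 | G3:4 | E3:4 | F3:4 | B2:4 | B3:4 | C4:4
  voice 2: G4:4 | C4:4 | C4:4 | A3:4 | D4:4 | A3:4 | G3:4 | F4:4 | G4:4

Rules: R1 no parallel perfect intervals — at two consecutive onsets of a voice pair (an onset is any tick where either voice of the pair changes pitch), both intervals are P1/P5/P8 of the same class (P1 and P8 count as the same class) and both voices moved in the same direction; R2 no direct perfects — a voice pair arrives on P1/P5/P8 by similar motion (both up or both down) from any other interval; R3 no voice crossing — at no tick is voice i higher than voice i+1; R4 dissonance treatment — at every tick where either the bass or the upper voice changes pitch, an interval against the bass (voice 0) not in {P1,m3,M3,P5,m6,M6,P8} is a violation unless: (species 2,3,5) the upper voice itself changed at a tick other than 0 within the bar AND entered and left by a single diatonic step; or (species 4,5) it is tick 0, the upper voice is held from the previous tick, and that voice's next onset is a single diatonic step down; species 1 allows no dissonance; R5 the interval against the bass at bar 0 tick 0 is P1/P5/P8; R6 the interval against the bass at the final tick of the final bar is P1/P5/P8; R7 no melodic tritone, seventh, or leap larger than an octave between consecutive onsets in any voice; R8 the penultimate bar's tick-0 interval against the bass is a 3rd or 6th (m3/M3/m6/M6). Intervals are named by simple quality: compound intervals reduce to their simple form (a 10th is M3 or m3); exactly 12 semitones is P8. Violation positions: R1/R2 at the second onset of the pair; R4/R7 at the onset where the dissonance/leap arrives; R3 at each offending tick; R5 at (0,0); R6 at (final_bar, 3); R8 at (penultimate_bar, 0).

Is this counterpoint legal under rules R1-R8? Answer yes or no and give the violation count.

No (9 violations)

bar 0: v0=C3 v1=C4 v2=G4 (P5)
bar 1: v0=B2 v1=G3 v2=C4 (m2)
bar 2: v0=A2 v1=C3 v2=C4 (m3)
bar 3: v0=B2 v1=G3 v2=A3 (m7)
bar 4: v0=G2 v1=E3 v2=D4 (P5)
bar 5: v0=B2 v1=F3 v2=A3 (m7)
bar 6: v0=A2 v1=B2 v2=G3 (m7)
bar 7: v0=D3 v1=B3 v2=F4 (m3)
bar 8: v0=C3 v1=C4 v2=G4 (P5)
  R4 @ bar1.0: B2/C4 m2 untreated
  R4 @ bar3.0: B2/A3 m7 untreated
  R4 @ bar5.0: B2/F3 TT untreated
  R4 @ bar5.0: B2/A3 m7 untreated
  R4 @ bar6.0: A2/B2 M2 untreated
  R4 @ bar6.0: A2/G3 m7 untreated
  R7 @ bar6.0: F3->B2 leap 6st
  R7 @ bar7.0: G3->F4 leap 10st
  R2 @ bar8.0: B3/F4 TT -> C4/G4 P5 similar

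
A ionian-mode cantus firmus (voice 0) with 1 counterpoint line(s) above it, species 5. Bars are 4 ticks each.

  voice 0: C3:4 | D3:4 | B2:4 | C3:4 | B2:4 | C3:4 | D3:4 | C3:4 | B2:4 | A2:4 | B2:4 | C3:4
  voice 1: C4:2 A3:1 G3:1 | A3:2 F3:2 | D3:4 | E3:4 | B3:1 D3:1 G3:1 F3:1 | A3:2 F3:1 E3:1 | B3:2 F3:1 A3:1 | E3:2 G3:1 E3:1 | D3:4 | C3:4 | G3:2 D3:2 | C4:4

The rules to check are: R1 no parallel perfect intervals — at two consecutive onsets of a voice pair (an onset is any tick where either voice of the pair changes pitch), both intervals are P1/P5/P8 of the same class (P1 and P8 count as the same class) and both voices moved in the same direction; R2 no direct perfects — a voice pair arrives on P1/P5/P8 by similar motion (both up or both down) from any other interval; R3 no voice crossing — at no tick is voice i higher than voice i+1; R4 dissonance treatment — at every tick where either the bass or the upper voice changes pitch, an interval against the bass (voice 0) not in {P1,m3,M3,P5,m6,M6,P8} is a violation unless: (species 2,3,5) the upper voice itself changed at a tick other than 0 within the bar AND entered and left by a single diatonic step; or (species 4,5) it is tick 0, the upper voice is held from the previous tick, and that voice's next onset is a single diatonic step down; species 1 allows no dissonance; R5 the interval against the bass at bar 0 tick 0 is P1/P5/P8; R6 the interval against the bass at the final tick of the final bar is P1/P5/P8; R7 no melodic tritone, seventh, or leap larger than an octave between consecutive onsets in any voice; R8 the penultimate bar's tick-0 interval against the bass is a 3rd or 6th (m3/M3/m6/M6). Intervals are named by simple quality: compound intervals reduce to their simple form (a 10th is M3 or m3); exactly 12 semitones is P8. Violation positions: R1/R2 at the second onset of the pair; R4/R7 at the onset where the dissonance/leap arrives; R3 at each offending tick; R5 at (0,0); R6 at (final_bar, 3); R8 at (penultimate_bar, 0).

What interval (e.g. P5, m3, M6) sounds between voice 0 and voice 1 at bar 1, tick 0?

voice 0=D3 voice 1=A3 -> P5

P5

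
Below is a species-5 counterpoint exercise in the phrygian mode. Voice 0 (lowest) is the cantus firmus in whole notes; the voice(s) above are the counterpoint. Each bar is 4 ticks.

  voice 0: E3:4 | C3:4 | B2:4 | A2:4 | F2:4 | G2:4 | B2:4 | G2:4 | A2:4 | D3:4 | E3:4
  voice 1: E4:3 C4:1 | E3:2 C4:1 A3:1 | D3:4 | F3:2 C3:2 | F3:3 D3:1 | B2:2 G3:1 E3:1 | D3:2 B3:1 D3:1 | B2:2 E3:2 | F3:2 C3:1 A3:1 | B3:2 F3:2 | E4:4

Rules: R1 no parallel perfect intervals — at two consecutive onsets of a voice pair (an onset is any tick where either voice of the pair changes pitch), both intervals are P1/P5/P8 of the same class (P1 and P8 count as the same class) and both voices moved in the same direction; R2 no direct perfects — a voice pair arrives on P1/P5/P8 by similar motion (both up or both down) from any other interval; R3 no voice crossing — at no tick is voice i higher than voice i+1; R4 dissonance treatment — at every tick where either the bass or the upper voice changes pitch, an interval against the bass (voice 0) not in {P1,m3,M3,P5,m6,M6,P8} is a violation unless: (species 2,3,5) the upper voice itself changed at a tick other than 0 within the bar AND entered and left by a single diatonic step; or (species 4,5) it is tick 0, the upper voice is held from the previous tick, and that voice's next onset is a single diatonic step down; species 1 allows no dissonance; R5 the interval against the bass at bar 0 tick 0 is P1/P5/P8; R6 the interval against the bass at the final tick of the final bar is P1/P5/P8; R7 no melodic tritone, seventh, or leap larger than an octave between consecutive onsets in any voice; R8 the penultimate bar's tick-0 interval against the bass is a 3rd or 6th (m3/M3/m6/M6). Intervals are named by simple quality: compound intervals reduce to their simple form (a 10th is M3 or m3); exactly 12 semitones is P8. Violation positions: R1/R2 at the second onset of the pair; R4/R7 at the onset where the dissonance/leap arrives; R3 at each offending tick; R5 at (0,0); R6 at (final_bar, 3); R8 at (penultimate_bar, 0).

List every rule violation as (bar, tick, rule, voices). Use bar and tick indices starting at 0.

(9, 2, R7, (1,))
(10, 0, R2, (0, 1))
(10, 0, R7, (1,))

bar 0: v0=E3 v1=E4 downbeat P8
bar 1: v0=C3 v1=E3 downbeat M3
bar 2: v0=B2 v1=D3 downbeat m3
bar 3: v0=A2 v1=F3 downbeat m6
bar 4: v0=F2 v1=F3 downbeat P8
bar 5: v0=G2 v1=B2 downbeat M3
bar 6: v0=B2 v1=D3 downbeat m3
bar 7: v0=G2 v1=B2 downbeat M3
bar 8: v0=A2 v1=F3 downbeat m6
bar 9: v0=D3 v1=B3 downbeat M6
bar 10: v0=E3 v1=E4 downbeat P8
  -> R7 @ bar 9 tick 2 v(1,): B3->F3 leap 6st
  -> R2 @ bar 10 tick 0 v(0, 1): D3/F3 m3 -> E3/E4 P8 similar
  -> R7 @ bar 10 tick 0 v(1,): F3->E4 leap 11st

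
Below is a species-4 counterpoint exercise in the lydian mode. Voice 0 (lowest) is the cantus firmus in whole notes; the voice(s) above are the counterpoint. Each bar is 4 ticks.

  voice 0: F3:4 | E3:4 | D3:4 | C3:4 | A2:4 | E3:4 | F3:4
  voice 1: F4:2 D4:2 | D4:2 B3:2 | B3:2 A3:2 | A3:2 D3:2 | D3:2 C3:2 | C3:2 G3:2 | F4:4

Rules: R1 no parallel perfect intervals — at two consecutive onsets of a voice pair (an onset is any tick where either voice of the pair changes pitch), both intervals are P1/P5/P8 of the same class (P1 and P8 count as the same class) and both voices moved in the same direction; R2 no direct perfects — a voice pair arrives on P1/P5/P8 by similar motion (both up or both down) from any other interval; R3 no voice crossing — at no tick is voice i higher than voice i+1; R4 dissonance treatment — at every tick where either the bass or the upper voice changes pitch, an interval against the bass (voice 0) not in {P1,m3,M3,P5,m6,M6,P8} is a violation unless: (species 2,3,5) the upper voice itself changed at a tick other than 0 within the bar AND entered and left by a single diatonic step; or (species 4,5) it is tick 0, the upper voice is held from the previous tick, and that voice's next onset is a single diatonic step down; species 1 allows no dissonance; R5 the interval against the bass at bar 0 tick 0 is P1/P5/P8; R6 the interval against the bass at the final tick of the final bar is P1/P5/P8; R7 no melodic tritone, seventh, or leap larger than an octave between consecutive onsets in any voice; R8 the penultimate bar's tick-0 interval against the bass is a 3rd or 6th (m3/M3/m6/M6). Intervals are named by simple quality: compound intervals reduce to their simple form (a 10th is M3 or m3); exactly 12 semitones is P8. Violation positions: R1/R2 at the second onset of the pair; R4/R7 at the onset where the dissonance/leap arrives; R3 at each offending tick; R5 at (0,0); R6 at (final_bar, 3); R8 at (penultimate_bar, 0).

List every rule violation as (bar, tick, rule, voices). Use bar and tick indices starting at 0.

bar 0: v0=F3 v1=F4 downbeat P8
bar 1: v0=E3 v1=D4 downbeat m7
bar 2: v0=D3 v1=B3 downbeat M6
bar 3: v0=C3 v1=A3 downbeat M6
bar 4: v0=A2 v1=D3 downbeat P4
bar 5: v0=E3 v1=C3 downbeat M3
bar 6: v0=F3 v1=F4 downbeat P8
  -> R4 @ bar 1 tick 0 v(0, 1): E3/D4 m7 untreated
  -> R4 @ bar 3 tick 2 v(0, 1): C3/D3 M2 untreated
  -> R3 @ bar 5 tick 0 v(0, 1): E3 above C3
  -> R3 @ bar 5 tick 1 v(0, 1): E3 above C3
  -> R2 @ bar 6 tick 0 v(0, 1): E3/G3 m3 -> F3/F4 P8 similar
  -> R7 @ bar 6 tick 0 v(1,): G3->F4 leap 10st

(1, 0, R4, (0, 1))
(3, 2, R4, (0, 1))
(5, 0, R3, (0, 1))
(5, 1, R3, (0, 1))
(6, 0, R2, (0, 1))
(6, 0, R7, (1,))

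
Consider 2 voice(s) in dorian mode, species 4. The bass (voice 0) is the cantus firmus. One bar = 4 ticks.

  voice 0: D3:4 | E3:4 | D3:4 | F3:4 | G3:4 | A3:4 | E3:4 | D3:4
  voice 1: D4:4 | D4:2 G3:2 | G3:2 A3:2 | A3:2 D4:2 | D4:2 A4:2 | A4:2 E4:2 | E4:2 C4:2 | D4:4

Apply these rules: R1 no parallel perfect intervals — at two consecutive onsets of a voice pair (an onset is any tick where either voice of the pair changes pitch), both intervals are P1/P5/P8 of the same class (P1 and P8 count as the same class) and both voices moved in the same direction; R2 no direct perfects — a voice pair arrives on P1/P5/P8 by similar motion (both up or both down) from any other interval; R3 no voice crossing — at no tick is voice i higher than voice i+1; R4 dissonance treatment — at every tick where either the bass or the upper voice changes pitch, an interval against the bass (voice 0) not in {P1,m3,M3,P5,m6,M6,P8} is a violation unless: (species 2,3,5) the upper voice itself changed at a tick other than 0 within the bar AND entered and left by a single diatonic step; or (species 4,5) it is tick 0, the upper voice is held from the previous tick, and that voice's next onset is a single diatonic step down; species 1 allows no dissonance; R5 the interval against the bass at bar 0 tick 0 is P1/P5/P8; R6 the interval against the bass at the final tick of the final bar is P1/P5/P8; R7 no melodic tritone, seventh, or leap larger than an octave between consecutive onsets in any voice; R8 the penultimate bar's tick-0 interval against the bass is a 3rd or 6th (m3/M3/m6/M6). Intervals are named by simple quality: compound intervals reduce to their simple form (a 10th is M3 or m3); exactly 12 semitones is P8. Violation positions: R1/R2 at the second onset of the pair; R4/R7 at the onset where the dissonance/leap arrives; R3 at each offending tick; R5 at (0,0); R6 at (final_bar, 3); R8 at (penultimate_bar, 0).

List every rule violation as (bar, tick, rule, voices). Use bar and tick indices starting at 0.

bar 0: v0=D3 v1=D4 downbeat P8
bar 1: v0=E3 v1=D4 downbeat m7
bar 2: v0=D3 v1=G3 downbeat P4
bar 3: v0=F3 v1=A3 downbeat M3
bar 4: v0=G3 v1=D4 downbeat P5
bar 5: v0=A3 v1=A4 downbeat P8
bar 6: v0=E3 v1=E4 downbeat P8
bar 7: v0=D3 v1=D4 downbeat P8
  -> R4 @ bar 1 tick 0 v(0, 1): E3/D4 m7 untreated
  -> R4 @ bar 2 tick 0 v(0, 1): D3/G3 P4 untreated
  -> R4 @ bar 4 tick 2 v(0, 1): G3/A4 M2 untreated
  -> R8 @ bar 6 tick 0 v(0, 1): penult P8 not 3rd/6th

(1, 0, R4, (0, 1))
(2, 0, R4, (0, 1))
(4, 2, R4, (0, 1))
(6, 0, R8, (0, 1))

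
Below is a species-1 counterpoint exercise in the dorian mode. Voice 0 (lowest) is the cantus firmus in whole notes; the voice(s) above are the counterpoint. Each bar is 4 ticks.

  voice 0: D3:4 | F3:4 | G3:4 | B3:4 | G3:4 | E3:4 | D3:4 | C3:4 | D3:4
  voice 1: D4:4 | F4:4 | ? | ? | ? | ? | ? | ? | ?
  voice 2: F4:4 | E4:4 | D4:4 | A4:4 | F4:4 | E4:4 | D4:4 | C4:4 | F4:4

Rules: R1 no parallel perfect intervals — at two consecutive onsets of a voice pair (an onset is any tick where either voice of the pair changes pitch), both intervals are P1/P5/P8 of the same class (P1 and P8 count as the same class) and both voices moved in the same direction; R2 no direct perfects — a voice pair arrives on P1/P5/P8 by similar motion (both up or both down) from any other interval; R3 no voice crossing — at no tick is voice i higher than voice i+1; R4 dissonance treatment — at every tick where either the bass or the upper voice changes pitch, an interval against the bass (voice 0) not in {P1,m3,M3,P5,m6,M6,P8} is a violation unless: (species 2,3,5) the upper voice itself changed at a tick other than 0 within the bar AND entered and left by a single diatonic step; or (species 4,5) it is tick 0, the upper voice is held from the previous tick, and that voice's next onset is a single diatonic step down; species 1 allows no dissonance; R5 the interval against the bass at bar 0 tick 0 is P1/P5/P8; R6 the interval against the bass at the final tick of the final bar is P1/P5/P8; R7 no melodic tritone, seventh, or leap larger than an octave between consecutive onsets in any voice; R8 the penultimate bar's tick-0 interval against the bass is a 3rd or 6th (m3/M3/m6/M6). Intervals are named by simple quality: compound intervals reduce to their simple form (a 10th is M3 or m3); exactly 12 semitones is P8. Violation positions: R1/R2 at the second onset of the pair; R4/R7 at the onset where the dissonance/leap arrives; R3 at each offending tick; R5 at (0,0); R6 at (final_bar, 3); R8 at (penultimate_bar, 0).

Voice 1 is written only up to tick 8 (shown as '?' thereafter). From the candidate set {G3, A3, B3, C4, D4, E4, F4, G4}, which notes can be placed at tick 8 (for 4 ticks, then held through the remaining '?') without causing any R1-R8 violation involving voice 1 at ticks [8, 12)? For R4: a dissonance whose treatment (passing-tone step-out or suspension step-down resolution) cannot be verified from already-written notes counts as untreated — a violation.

{}

G3: violates R2,R7
A3: violates R4
B3: violates R7
C4: violates R4
D4: violates R2
E4: violates R3
F4: violates R3,R4
G4: violates R1,R3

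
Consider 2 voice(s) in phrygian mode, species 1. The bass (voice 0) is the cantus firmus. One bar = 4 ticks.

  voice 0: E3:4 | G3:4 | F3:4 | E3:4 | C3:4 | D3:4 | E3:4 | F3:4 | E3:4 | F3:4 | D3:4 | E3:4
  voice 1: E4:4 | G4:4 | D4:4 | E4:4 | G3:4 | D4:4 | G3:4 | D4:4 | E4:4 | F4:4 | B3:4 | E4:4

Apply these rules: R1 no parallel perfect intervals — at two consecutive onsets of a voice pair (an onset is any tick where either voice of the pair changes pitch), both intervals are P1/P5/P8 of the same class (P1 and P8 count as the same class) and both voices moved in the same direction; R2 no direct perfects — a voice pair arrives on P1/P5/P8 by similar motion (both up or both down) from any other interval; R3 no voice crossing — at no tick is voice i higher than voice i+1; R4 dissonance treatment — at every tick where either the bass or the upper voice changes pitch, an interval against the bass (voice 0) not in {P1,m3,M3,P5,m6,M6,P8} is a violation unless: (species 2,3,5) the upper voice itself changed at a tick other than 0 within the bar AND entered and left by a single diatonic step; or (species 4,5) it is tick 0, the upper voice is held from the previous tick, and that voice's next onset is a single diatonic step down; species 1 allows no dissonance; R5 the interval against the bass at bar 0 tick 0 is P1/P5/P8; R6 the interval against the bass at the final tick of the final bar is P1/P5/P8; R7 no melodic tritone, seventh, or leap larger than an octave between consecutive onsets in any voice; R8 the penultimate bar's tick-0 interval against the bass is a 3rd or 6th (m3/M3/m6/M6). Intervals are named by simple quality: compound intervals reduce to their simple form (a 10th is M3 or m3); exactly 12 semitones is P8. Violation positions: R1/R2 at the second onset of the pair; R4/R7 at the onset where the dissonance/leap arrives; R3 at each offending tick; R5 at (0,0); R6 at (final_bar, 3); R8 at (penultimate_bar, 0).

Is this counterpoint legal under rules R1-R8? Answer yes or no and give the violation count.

bar 0: v0=E3 v1=E4 (P8)
bar 1: v0=G3 v1=G4 (P8)
bar 2: v0=F3 v1=D4 (M6)
bar 3: v0=E3 v1=E4 (P8)
bar 4: v0=C3 v1=G3 (P5)
bar 5: v0=D3 v1=D4 (P8)
bar 6: v0=E3 v1=G3 (m3)
bar 7: v0=F3 v1=D4 (M6)
bar 8: v0=E3 v1=E4 (P8)
bar 9: v0=F3 v1=F4 (P8)
bar 10: v0=D3 v1=B3 (M6)
bar 11: v0=E3 v1=E4 (P8)
  R1 @ bar1.0: E3/E4 P8 -> G3/G4 P8 similar
  R2 @ bar4.0: E3/E4 P8 -> C3/G3 P5 similar
  R2 @ bar5.0: C3/G3 P5 -> D3/D4 P8 similar
  R1 @ bar9.0: E3/E4 P8 -> F3/F4 P8 similar
  R7 @ bar10.0: F4->B3 leap 6st
  R2 @ bar11.0: D3/B3 M6 -> E3/E4 P8 similar

No (6 violations)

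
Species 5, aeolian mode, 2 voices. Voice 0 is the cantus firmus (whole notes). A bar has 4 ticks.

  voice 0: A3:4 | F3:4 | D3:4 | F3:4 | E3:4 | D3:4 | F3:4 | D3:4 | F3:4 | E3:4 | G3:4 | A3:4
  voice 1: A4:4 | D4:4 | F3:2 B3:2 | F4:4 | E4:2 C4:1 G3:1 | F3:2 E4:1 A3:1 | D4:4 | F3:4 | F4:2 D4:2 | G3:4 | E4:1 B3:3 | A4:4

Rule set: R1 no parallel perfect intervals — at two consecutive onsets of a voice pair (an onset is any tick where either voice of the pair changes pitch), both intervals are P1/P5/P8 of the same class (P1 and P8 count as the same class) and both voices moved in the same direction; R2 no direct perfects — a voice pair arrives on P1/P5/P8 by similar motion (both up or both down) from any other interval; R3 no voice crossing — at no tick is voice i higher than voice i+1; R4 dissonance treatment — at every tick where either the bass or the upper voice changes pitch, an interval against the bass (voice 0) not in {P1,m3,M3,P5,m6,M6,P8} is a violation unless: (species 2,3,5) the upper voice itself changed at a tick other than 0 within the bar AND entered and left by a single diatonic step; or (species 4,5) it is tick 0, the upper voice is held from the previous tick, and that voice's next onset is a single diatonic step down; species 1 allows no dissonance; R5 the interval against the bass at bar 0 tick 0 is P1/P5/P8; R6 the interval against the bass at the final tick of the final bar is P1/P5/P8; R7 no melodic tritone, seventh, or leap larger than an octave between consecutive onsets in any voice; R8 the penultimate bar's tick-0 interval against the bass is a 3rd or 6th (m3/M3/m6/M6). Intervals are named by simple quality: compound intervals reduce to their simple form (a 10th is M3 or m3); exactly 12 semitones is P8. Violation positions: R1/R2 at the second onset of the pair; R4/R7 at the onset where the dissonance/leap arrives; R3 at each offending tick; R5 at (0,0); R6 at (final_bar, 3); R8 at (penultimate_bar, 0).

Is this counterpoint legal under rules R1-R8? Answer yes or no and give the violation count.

bar 0: v0=A3 v1=A4 (P8)
bar 1: v0=F3 v1=D4 (M6)
bar 2: v0=D3 v1=F3 (m3)
bar 3: v0=F3 v1=F4 (P8)
bar 4: v0=E3 v1=E4 (P8)
bar 5: v0=D3 v1=F3 (m3)
bar 6: v0=F3 v1=D4 (M6)
bar 7: v0=D3 v1=F3 (m3)
bar 8: v0=F3 v1=F4 (P8)
bar 9: v0=E3 v1=G3 (m3)
bar 10: v0=G3 v1=E4 (M6)
bar 11: v0=A3 v1=A4 (P8)
  R7 @ bar2.2: F3->B3 leap 6st
  R2 @ bar3.0: D3/B3 M6 -> F3/F4 P8 similar
  R7 @ bar3.0: B3->F4 leap 6st
  R1 @ bar4.0: F3/F4 P8 -> E3/E4 P8 similar
  R4 @ bar5.2: D3/E4 M2 untreated
  R7 @ bar5.2: F3->E4 leap 11st
  R2 @ bar8.0: D3/F3 m3 -> F3/F4 P8 similar
  R2 @ bar11.0: G3/B3 M3 -> A3/A4 P8 similar
  R7 @ bar11.0: B3->A4 leap 10st

No (9 violations)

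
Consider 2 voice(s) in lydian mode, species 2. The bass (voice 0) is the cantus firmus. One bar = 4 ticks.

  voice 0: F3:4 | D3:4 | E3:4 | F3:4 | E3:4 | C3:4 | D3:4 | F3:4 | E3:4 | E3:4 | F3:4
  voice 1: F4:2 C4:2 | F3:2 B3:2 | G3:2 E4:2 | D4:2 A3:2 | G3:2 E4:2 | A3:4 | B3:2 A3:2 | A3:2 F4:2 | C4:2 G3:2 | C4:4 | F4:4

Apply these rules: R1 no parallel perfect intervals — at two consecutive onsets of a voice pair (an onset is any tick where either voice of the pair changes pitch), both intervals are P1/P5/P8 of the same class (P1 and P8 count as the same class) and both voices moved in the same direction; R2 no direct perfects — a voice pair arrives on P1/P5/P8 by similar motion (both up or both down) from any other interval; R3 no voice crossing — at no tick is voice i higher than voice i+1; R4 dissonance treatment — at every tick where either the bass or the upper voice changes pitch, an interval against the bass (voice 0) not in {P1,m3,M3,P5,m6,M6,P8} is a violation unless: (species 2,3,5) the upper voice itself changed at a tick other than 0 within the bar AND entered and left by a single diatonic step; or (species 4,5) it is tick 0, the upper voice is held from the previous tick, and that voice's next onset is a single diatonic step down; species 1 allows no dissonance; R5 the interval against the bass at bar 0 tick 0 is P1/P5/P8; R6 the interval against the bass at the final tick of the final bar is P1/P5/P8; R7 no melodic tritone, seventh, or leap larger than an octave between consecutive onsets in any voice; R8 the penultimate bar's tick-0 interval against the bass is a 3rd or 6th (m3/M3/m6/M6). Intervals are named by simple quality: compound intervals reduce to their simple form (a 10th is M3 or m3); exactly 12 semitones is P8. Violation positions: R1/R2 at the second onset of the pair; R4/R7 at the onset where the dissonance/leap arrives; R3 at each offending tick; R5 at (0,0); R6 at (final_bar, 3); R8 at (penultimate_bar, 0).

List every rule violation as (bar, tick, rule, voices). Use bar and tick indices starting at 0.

(1, 2, R7, (1,))
(10, 0, R2, (0, 1))

bar 0: v0=F3 v1=F4 downbeat P8
bar 1: v0=D3 v1=F3 downbeat m3
bar 2: v0=E3 v1=G3 downbeat m3
bar 3: v0=F3 v1=D4 downbeat M6
bar 4: v0=E3 v1=G3 downbeat m3
bar 5: v0=C3 v1=A3 downbeat M6
bar 6: v0=D3 v1=B3 downbeat M6
bar 7: v0=F3 v1=A3 downbeat M3
bar 8: v0=E3 v1=C4 downbeat m6
bar 9: v0=E3 v1=C4 downbeat m6
bar 10: v0=F3 v1=F4 downbeat P8
  -> R7 @ bar 1 tick 2 v(1,): F3->B3 leap 6st
  -> R2 @ bar 10 tick 0 v(0, 1): E3/C4 m6 -> F3/F4 P8 similar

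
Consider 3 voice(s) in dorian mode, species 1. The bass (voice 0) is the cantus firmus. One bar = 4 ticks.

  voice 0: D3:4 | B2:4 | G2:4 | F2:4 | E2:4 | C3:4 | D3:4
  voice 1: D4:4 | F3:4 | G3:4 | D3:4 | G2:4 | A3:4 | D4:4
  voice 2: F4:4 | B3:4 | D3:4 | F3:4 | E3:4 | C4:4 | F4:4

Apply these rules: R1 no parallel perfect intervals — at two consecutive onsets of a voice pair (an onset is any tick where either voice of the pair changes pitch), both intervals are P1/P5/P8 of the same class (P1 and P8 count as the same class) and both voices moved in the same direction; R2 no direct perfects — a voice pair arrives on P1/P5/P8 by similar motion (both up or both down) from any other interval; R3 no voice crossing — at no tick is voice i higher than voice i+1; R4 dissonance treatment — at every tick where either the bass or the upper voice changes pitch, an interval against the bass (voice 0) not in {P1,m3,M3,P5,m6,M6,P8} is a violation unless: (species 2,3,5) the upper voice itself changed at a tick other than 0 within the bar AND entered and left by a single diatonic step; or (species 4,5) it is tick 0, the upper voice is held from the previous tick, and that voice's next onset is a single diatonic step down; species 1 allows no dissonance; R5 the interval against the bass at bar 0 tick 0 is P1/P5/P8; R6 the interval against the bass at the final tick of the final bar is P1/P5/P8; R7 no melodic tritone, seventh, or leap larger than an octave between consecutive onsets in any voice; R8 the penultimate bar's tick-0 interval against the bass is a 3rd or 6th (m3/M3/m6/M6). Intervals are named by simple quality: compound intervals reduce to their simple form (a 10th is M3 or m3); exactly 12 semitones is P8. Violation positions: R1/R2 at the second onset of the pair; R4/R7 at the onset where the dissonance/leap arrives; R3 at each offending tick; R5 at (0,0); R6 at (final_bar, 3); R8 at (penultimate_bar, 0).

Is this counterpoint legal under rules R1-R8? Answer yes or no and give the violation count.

No (15 violations)

bar 0: v0=D3 v1=D4 v2=F4 (m3)
bar 1: v0=B2 v1=F3 v2=B3 (P8)
bar 2: v0=G2 v1=G3 v2=D3 (P5)
bar 3: v0=F2 v1=D3 v2=F3 (P8)
bar 4: v0=E2 v1=G2 v2=E3 (P8)
bar 5: v0=C3 v1=A3 v2=C4 (P8)
bar 6: v0=D3 v1=D4 v2=F4 (m3)
  R5 @ bar0.0: opens on m3
  R2 @ bar1.0: D3/F4 m3 -> B2/B3 P8 similar
  R4 @ bar1.0: B2/F3 TT untreated
  R7 @ bar1.0: F4->B3 leap 6st
  R2 @ bar2.0: B2/B3 P8 -> G2/D3 P5 similar
  R3 @ bar2.0: G3 above D3
  R3 @ bar2.1: G3 above D3
  R3 @ bar2.2: G3 above D3
  R3 @ bar2.3: G3 above D3
  R1 @ bar4.0: F2/F3 P8 -> E2/E3 P8 similar
  R1 @ bar5.0: E2/E3 P8 -> C3/C4 P8 similar
  R7 @ bar5.0: G2->A3 leap 14st
  R8 @ bar5.0: penult P8 not 3rd/6th
  R2 @ bar6.0: C3/A3 M6 -> D3/D4 P8 similar
  R6 @ bar6.3: closes on m3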